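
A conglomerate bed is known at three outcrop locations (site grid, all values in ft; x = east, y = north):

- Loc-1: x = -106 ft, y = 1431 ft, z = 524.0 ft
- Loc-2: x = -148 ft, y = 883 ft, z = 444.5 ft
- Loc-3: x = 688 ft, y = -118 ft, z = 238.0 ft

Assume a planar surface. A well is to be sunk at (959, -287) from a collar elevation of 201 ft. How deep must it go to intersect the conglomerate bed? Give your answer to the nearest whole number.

7 ft

Two edge vectors: Loc-1→Loc-2 = (-42, -548, -79.5), Loc-1→Loc-3 = (794, -1549, -286).
Normal n = (Loc-1→Loc-2) × (Loc-1→Loc-3) = (33582.5, -75135, 500170).
So ∂z/∂x = −n_x/n_z = −0.06714 and ∂z/∂y = −n_y/n_z = 0.15022.
Intercept c from Loc-1: 524 − 7.12 − 214.96 = 301.92.
At (959, -287): z_contact = −64.4 − 43.1 + 301.92 = 194.4 ft.
Depth below ground = 201 − 194.4 = 7 ft.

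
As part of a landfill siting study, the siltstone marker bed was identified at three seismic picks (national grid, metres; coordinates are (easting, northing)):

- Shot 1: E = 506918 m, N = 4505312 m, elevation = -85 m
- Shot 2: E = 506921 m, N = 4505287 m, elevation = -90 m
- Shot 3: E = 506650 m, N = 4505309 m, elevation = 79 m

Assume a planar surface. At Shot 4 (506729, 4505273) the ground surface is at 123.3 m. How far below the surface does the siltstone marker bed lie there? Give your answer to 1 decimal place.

97.3 m

Let the plane be z = a·E + b·N + c.
Shot 2−Shot 1: 3a − 25b = −5;  Shot 3−Shot 1: −268a − 3b = 164.
Solving gives a = −0.613355195, b = 0.126397377.
Then c = -85 − a·506918 − b·4505312 = −258623.83.
At (506729, 4505273): z_contact = −310804.86 + 569454.69 − 258623.83 = 25.99 m.
Depth below ground = 123.3 − 25.99 = 97.3 m.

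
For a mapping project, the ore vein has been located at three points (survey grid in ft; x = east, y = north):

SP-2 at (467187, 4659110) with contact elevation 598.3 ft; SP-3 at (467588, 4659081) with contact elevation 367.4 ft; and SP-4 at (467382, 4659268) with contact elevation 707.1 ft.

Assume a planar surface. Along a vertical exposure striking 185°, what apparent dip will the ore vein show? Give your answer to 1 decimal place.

Two edge vectors: SP-2→SP-3 = (401, -29, -230.9), SP-2→SP-4 = (195, 158, 108.8).
Normal n = (SP-2→SP-3) × (SP-2→SP-4) = (33327, -88654.3, 69013).
So ∂z/∂x = −n_x/n_z = −0.48291 and ∂z/∂y = −n_y/n_z = 1.28460.
Unit vector along 185° is (sin 185°, cos 185°) = (-0.0872, -0.9962).
Slope in that direction = a·(-0.0872) + b·(-0.9962) = −1.23763.
Apparent dip = arctan|1.23763| = 51.1° (true dip is 53.9°, so apparent ≤ true as expected).

51.1°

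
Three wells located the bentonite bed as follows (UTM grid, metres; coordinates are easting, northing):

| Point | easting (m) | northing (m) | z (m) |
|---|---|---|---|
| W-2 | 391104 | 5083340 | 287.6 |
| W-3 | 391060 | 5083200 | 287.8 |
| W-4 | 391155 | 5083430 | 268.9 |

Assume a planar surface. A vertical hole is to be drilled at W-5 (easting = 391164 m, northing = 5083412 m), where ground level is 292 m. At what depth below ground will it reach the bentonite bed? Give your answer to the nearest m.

Let the plane be z = a·easting + b·northing + c.
W-3−W-2: −44a − 140b = 0.2;  W-4−W-2: 51a + 90b = −18.7.
Solving gives a = −0.81761006, b = 0.25553459.
Then c = 287.6 − a·391104 − b·5083340 = −978911.04.
At (391164, 5083412): z_contact = −319819.6 + 1298987.6 − 978911.04 = 256.9 m.
Depth below ground = 292 − 256.9 = 35 m.

35 m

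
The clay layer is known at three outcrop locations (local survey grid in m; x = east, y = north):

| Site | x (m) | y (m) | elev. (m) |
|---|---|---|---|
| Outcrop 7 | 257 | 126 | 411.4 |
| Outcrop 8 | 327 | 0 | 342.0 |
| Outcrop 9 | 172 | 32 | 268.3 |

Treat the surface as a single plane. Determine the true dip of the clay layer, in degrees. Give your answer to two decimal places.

Let the plane be z = a·x + b·y + c.
Outcrop 8−Outcrop 7: 70a − 126b = −69.4;  Outcrop 9−Outcrop 7: −85a − 94b = −143.1.
Solving gives a = 0.66553, b = 0.92053.
Gradient magnitude |∇z| = √(a² + b²) = √(0.44293 + 0.84738) = 1.13592.
True dip = arctan(1.13592) = 48.64°, dipping toward SW (azimuth ≈ 216°).

48.64°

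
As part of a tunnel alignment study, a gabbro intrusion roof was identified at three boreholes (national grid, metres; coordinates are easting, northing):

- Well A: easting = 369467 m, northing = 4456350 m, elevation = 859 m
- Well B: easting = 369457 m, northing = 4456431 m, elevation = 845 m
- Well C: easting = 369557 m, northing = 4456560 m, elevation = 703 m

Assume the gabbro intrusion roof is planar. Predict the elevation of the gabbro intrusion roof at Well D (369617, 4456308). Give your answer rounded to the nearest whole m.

717 m

Two edge vectors: Well A→Well B = (-10, 81, -14), Well A→Well C = (90, 210, -156).
Normal n = (Well A→Well B) × (Well A→Well C) = (-9696, -2820, -9390).
So ∂z/∂easting = −n_x/n_z = −1.03258786 and ∂z/∂northing = −n_y/n_z = −0.30031949.
Intercept c from Well A: 859 + 381507.14 + 1338328.75 = 1720694.89.
At (369617, 4456308): z = −381662.0 − 1338316.1 + 1720694.89 = 716.7 m.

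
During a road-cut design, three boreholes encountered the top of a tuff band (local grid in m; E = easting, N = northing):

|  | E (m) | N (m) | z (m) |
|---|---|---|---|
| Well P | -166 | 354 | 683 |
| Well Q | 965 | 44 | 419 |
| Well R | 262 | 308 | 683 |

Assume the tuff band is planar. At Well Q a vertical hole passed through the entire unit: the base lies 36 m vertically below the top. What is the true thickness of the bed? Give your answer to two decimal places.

Two edge vectors: Well P→Well Q = (1131, -310, -264), Well P→Well R = (428, -46, 0).
Normal n = (Well P→Well Q) × (Well P→Well R) = (-12144, -112992, 80654).
So ∂z/∂E = −n_x/n_z = 0.15057 and ∂z/∂N = −n_y/n_z = 1.40095.
|∇z| = √(a²+b²) = 1.40902, so dip δ = arctan(1.40902) = 54.64°.
True thickness = vertical thickness × cos δ = 36 × cos 54.64° = 20.84 m.

20.84 m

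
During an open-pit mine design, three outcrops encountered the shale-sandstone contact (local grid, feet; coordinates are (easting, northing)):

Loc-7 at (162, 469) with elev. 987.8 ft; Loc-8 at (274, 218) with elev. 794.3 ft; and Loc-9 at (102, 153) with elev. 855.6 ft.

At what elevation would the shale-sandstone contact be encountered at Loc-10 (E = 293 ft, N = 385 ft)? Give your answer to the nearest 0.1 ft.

871.2 ft

Let the plane be z = a·E + b·N + c.
Loc-8−Loc-7: 112a − 251b = −193.5;  Loc-9−Loc-7: −60a − 316b = −132.2.
Solving gives a = −0.55427, b = 0.52359.
Then c = 987.8 − a·162 − b·469 = 832.03.
At (293, 385): z = −162.4 + 201.6 + 832.03 = 871.2 ft.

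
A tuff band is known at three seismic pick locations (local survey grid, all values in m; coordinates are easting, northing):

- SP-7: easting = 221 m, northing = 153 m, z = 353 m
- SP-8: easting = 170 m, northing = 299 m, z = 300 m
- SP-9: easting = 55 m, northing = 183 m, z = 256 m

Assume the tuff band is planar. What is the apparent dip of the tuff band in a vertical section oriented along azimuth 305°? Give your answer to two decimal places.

28.85°

Two edge vectors: SP-7→SP-8 = (-51, 146, -53), SP-7→SP-9 = (-166, 30, -97).
Normal n = (SP-7→SP-8) × (SP-7→SP-9) = (-12572, 3851, 22706).
So ∂z/∂easting = −n_x/n_z = 0.55369 and ∂z/∂northing = −n_y/n_z = −0.16960.
Unit vector along 305° is (sin 305°, cos 305°) = (-0.8192, 0.5736).
Slope in that direction = a·(-0.8192) + b·(0.5736) = −0.55083.
Apparent dip = arctan|0.55083| = 28.85° (true dip is 30.1°, so apparent ≤ true as expected).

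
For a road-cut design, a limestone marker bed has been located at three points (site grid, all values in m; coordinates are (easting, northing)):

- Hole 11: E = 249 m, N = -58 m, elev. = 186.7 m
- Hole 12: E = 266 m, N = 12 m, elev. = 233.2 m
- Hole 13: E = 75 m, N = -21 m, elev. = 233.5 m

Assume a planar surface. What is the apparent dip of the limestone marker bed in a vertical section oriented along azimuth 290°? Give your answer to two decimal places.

19.36°

Let the plane be z = a·E + b·N + c.
Hole 12−Hole 11: 17a + 70b = 46.5;  Hole 13−Hole 11: −174a + 37b = 46.8.
Solving gives a = −0.12144, b = 0.69378.
Unit vector along 290° is (sin 290°, cos 290°) = (-0.9397, 0.3420).
Slope in that direction = a·(-0.9397) + b·(0.3420) = 0.35140.
Apparent dip = arctan|0.35140| = 19.36° (true dip is 35.2°, so apparent ≤ true as expected).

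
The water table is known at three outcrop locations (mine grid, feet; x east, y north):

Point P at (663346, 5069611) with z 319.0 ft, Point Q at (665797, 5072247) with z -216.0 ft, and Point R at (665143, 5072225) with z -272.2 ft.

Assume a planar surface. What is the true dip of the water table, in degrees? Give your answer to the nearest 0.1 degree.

17.1°

Let the plane be z = a·x + b·y + c.
Point Q−Point P: 2451a + 2636b = −535;  Point R−Point P: 1797a + 2614b = −591.2.
Solving gives a = 0.09576, b = −0.29199.
Gradient magnitude |∇z| = √(a² + b²) = √(0.00917 + 0.08526) = 0.30729.
True dip = arctan(0.30729) = 17.1°, dipping toward NNW (azimuth ≈ 342°).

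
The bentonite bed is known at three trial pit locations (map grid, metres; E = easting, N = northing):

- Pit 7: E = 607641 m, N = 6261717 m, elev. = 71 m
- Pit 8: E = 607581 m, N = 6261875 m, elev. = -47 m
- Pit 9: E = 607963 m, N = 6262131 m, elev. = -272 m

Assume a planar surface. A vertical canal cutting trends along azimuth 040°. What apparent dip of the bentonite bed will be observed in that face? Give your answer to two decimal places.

Let the plane be z = a·E + b·N + c.
Pit 8−Pit 7: −60a + 158b = −118;  Pit 9−Pit 7: 322a + 414b = −343.
Solving gives a = −0.07055, b = −0.77363.
Unit vector along 040° is (sin 40°, cos 40°) = (0.6428, 0.7660).
Slope in that direction = a·(0.6428) + b·(0.7660) = −0.63798.
Apparent dip = arctan|0.63798| = 32.54° (true dip is 37.8°, so apparent ≤ true as expected).

32.54°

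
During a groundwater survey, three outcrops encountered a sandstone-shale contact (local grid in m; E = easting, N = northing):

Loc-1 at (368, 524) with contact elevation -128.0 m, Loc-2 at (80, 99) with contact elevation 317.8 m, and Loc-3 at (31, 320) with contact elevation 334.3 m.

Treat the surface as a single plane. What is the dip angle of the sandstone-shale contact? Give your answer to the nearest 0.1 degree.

Let the plane be z = a·E + b·N + c.
Loc-2−Loc-1: −288a − 425b = 445.8;  Loc-3−Loc-1: −337a − 204b = 462.3.
Solving gives a = −1.24933, b = −0.20234.
Gradient magnitude |∇z| = √(a² + b²) = √(1.56082 + 0.04094) = 1.26561.
True dip = arctan(1.26561) = 51.7°, dipping toward E (azimuth ≈ 081°).

51.7°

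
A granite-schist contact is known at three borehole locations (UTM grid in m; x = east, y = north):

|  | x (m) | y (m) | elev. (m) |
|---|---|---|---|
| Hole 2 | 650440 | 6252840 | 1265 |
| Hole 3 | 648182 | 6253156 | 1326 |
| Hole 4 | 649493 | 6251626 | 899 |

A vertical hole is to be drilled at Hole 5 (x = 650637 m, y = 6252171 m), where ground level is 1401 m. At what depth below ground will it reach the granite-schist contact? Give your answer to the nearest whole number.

Let the plane be z = a·x + b·y + c.
Hole 3−Hole 2: −2258a + 316b = 61;  Hole 4−Hole 2: −947a − 1214b = −366.
Solving gives a = 0.01368278, b = 0.29080923.
Then c = 1265 − a·650440 − b·6252840 = −1826018.42.
At (650637, 6252171): z_contact = 8902.5 + 1818189.0 − 1826018.42 = 1073.1 m.
Depth below ground = 1401 − 1073.1 = 328 m.

328 m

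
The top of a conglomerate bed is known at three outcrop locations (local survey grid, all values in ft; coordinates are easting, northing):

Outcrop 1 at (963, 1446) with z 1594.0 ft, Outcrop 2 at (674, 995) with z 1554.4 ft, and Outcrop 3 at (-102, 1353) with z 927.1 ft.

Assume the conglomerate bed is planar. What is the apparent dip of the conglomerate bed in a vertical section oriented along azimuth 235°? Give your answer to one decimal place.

Two edge vectors: Outcrop 1→Outcrop 2 = (-289, -451, -39.6), Outcrop 1→Outcrop 3 = (-1065, -93, -666.9).
Normal n = (Outcrop 1→Outcrop 2) × (Outcrop 1→Outcrop 3) = (297089.1, -150560.1, -453438).
So ∂z/∂easting = −n_x/n_z = 0.65519 and ∂z/∂northing = −n_y/n_z = −0.33204.
Unit vector along 235° is (sin 235°, cos 235°) = (-0.8192, -0.5736).
Slope in that direction = a·(-0.8192) + b·(-0.5736) = −0.34625.
Apparent dip = arctan|0.34625| = 19.1° (true dip is 36.3°, so apparent ≤ true as expected).

19.1°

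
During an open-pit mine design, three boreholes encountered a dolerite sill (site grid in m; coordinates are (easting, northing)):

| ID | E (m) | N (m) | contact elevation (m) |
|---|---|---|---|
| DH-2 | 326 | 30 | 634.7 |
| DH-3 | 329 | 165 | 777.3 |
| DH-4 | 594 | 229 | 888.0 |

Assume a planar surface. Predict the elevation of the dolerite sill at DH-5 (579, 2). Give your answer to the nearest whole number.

Let the plane be z = a·E + b·N + c.
DH-3−DH-2: 3a + 135b = 142.6;  DH-4−DH-2: 268a + 199b = 253.3.
Solving gives a = 0.16351, b = 1.05266.
Then c = 634.7 − a·326 − b·30 = 549.82.
At (579, 2): z = 94.7 + 2.1 + 549.82 = 646.6 m.

647 m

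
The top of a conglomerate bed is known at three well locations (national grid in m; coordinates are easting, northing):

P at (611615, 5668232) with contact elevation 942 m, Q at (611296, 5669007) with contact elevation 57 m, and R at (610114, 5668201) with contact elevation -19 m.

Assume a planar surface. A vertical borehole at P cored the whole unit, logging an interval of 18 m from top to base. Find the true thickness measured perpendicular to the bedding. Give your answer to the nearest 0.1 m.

Let the plane be z = a·easting + b·northing + c.
Q−P: −319a + 775b = −885;  R−P: −1501a − 31b = −961.
Solving gives a = 0.65823, b = −0.87100.
|∇z| = √(a²+b²) = 1.09174, so dip δ = arctan(1.09174) = 47.51°.
True thickness = vertical thickness × cos δ = 18 × cos 47.51° = 12.2 m.

12.2 m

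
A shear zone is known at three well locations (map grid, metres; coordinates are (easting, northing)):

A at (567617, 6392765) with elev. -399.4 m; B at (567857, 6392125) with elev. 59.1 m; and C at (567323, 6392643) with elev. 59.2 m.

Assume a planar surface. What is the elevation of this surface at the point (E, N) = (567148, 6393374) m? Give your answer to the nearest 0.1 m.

-572.8 m

Let the plane be z = a·E + b·N + c.
B−A: 240a − 640b = 458.5;  C−A: −294a − 122b = 458.6.
Solving gives a = −1.092563466, b = −1.126117550.
Then c = -399.4 − a·567617 − b·6392765 = 7818763.05.
At (567148, 6393374): z = −619645.2 − 7199690.7 + 7818763.05 = -572.8 m.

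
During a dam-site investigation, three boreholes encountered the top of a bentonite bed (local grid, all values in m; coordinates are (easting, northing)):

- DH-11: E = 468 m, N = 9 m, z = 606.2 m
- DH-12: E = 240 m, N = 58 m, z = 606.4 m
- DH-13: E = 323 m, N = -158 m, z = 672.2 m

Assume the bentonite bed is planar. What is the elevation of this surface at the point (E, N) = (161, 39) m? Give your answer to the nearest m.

Two edge vectors: DH-11→DH-12 = (-228, 49, 0.2), DH-11→DH-13 = (-145, -167, 66).
Normal n = (DH-11→DH-12) × (DH-11→DH-13) = (3267.4, 15019, 45181).
So ∂z/∂E = −n_x/n_z = −0.07232 and ∂z/∂N = −n_y/n_z = −0.33242.
Intercept c from DH-11: 606.2 + 33.84 + 2.99 = 643.04.
At (161, 39): z = −11.6 − 13.0 + 643.04 = 618.4 m.

618 m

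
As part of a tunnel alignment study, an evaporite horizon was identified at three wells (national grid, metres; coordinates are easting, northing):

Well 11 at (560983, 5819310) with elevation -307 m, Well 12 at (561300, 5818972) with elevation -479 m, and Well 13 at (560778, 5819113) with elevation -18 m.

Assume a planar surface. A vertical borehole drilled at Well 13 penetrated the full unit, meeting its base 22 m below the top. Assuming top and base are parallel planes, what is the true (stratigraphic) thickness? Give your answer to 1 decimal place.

14.9 m

Two edge vectors: Well 11→Well 12 = (317, -338, -172), Well 11→Well 13 = (-205, -197, 289).
Normal n = (Well 11→Well 12) × (Well 11→Well 13) = (-131566, -56353, -131739).
So ∂z/∂easting = −n_x/n_z = −0.99869 and ∂z/∂northing = −n_y/n_z = −0.42776.
|∇z| = √(a²+b²) = 1.08644, so dip δ = arctan(1.08644) = 47.37°.
True thickness = vertical thickness × cos δ = 22 × cos 47.37° = 14.9 m.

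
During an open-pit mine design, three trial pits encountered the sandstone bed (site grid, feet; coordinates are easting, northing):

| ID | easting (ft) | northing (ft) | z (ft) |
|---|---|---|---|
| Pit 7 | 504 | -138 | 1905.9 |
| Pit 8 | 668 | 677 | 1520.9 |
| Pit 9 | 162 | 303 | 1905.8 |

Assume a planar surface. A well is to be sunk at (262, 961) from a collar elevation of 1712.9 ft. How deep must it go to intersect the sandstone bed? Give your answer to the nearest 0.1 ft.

102.3 ft

Let the plane be z = a·easting + b·northing + c.
Pit 8−Pit 7: 164a + 815b = −385;  Pit 9−Pit 7: −342a + 441b = −0.1.
Solving gives a = −0.48341, b = −0.37512.
Then c = 1905.9 − a·504 − b·-138 = 2097.77.
At (262, 961): z_contact = −126.65 − 360.49 + 2097.77 = 1610.63 ft.
Depth below ground = 1712.9 − 1610.63 = 102.3 ft.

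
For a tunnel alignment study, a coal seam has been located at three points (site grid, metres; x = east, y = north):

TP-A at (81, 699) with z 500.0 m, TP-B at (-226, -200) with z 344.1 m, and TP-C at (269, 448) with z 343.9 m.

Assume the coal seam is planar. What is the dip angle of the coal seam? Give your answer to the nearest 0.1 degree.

Let the plane be z = a·x + b·y + c.
TP-B−TP-A: −307a − 899b = −155.9;  TP-C−TP-A: 188a − 251b = −156.1.
Solving gives a = −0.41128, b = 0.31386.
Gradient magnitude |∇z| = √(a² + b²) = √(0.16915 + 0.09851) = 0.51736.
True dip = arctan(0.51736) = 27.4°, dipping toward SE (azimuth ≈ 127°).

27.4°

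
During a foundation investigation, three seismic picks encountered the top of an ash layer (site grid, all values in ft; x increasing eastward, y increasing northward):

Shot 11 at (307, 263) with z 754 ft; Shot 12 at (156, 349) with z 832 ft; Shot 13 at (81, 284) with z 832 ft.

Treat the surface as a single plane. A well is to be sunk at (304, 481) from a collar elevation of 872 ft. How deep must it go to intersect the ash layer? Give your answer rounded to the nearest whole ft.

Let the plane be z = a·x + b·y + c.
Shot 12−Shot 11: −151a + 86b = 78;  Shot 13−Shot 11: −226a + 21b = 78.
Solving gives a = −0.31171, b = 0.35967.
Then c = 754 − a·307 − b·263 = 755.10.
At (304, 481): z_contact = −94.8 + 173.0 + 755.10 = 833.3 ft.
Depth below ground = 872 − 833.3 = 39 ft.

39 ft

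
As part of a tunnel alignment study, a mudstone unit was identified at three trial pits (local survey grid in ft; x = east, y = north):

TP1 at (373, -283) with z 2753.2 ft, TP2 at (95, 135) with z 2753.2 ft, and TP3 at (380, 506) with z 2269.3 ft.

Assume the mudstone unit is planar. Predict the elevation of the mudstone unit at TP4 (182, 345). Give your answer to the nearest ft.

Two edge vectors: TP1→TP2 = (-278, 418, 0), TP1→TP3 = (7, 789, -483.9).
Normal n = (TP1→TP2) × (TP1→TP3) = (-202270.2, -134524.2, -222268).
So ∂z/∂x = −n_x/n_z = −0.91003 and ∂z/∂y = −n_y/n_z = −0.60523.
Intercept c from TP1: 2753.2 + 339.44 − 171.28 = 2921.36.
At (182, 345): z = −165.6 − 208.8 + 2921.36 = 2546.9 ft.

2547 ft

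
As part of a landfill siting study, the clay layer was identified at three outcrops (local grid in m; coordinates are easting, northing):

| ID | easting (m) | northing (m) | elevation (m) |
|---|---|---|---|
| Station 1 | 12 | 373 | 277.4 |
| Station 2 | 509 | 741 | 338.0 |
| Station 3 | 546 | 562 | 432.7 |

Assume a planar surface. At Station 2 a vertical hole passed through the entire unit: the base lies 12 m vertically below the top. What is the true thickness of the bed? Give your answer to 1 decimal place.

10.2 m

Let the plane be z = a·easting + b·northing + c.
Station 2−Station 1: 497a + 368b = 60.6;  Station 3−Station 1: 534a + 189b = 155.3.
Solving gives a = 0.44548, b = −0.43697.
|∇z| = √(a²+b²) = 0.62401, so dip δ = arctan(0.62401) = 31.96°.
True thickness = vertical thickness × cos δ = 12 × cos 31.96° = 10.2 m.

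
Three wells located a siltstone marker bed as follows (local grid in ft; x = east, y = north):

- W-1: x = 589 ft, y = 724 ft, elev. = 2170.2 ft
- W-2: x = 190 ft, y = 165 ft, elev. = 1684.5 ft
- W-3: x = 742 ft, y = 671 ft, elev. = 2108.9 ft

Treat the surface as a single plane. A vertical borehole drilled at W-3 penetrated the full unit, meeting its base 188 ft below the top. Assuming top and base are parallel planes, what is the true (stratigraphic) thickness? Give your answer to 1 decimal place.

137.7 ft

Two edge vectors: W-1→W-2 = (-399, -559, -485.7), W-1→W-3 = (153, -53, -61.3).
Normal n = (W-1→W-2) × (W-1→W-3) = (8524.6, -98770.8, 106674).
So ∂z/∂x = −n_x/n_z = −0.07991 and ∂z/∂y = −n_y/n_z = 0.92591.
|∇z| = √(a²+b²) = 0.92935, so dip δ = arctan(0.92935) = 42.90°.
True thickness = vertical thickness × cos δ = 188 × cos 42.90° = 137.7 ft.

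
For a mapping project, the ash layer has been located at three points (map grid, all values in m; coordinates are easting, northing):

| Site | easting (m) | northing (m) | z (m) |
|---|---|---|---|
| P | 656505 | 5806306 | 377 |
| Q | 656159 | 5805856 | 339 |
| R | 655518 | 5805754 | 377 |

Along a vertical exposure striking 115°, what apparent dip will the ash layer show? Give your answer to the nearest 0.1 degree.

Two edge vectors: P→Q = (-346, -450, -38), P→R = (-987, -552, 0).
Normal n = (P→Q) × (P→R) = (-20976, 37506, -253158).
So ∂z/∂easting = −n_x/n_z = −0.08286 and ∂z/∂northing = −n_y/n_z = 0.14815.
Unit vector along 115° is (sin 115°, cos 115°) = (0.9063, -0.4226).
Slope in that direction = a·(0.9063) + b·(-0.4226) = −0.13771.
Apparent dip = arctan|0.13771| = 7.8° (true dip is 9.6°, so apparent ≤ true as expected).

7.8°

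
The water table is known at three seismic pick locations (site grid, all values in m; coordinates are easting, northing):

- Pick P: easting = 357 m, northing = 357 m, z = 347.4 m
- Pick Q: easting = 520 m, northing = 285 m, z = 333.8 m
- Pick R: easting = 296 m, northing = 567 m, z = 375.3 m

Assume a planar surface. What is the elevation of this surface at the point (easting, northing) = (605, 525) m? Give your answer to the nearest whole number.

361 m

Two edge vectors: Pick P→Pick Q = (163, -72, -13.6), Pick P→Pick R = (-61, 210, 27.9).
Normal n = (Pick P→Pick Q) × (Pick P→Pick R) = (847.2, -3718.1, 29838).
So ∂z/∂easting = −n_x/n_z = −0.02839 and ∂z/∂northing = −n_y/n_z = 0.12461.
Intercept c from Pick P: 347.4 + 10.14 − 44.49 = 313.05.
At (605, 525): z = −17.2 + 65.4 + 313.05 = 361.3 m.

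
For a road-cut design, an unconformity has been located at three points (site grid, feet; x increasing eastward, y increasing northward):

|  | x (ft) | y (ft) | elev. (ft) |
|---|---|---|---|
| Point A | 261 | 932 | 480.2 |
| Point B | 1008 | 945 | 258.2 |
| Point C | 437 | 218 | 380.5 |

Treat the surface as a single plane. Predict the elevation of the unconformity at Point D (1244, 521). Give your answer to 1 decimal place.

159.8 ft

Two edge vectors: Point A→Point B = (747, 13, -222), Point A→Point C = (176, -714, -99.7).
Normal n = (Point A→Point B) × (Point A→Point C) = (-159804.1, 35403.9, -535646).
So ∂z/∂x = −n_x/n_z = −0.298339 and ∂z/∂y = −n_y/n_z = 0.066096.
Intercept c from Point A: 480.2 + 77.87 − 61.60 = 496.47.
At (1244, 521): z = −371.1 + 34.4 + 496.47 = 159.8 ft.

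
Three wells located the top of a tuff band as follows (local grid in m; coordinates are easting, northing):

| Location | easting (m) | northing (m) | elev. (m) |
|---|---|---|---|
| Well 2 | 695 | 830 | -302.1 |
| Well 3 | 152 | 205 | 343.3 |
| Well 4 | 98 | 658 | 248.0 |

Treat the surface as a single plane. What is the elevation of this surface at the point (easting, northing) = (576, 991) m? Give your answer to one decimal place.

-252.9 m

Two edge vectors: Well 2→Well 3 = (-543, -625, 645.4), Well 2→Well 4 = (-597, -172, 550.1).
Normal n = (Well 2→Well 3) × (Well 2→Well 4) = (-232803.7, -86599.5, -279729).
So ∂z/∂easting = −n_x/n_z = −0.83225 and ∂z/∂northing = −n_y/n_z = −0.30958.
Intercept c from Well 2: -302.1 + 578.41 + 256.95 = 533.27.
At (576, 991): z = −479.4 − 306.8 + 533.27 = -252.9 m.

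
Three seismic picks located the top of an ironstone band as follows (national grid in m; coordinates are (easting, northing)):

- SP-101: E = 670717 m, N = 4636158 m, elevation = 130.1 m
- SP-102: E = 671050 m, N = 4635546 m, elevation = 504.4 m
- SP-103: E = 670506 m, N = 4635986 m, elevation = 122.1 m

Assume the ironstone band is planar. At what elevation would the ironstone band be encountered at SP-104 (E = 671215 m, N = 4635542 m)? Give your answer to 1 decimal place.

567.4 m

Let the plane be z = a·E + b·N + c.
SP-102−SP-101: 333a − 612b = 374.3;  SP-103−SP-101: −211a − 172b = −8.
Solving gives a = 0.371634265, b = −0.409388546.
Then c = 130.1 − a·670717 − b·4636158 = 1648858.66.
At (671215, 4635542): z = 249446.5 − 1897737.8 + 1648858.66 = 567.4 m.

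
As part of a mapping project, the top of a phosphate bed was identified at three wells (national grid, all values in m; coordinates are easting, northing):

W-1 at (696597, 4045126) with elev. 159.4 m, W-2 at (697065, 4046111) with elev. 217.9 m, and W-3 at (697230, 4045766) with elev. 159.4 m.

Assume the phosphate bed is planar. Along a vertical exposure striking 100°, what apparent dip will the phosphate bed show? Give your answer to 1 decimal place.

7.6°

Two edge vectors: W-1→W-2 = (468, 985, 58.5), W-1→W-3 = (633, 640, 0).
Normal n = (W-1→W-2) × (W-1→W-3) = (-37440, 37030.5, -323985).
So ∂z/∂easting = −n_x/n_z = −0.11556 and ∂z/∂northing = −n_y/n_z = 0.11430.
Unit vector along 100° is (sin 100°, cos 100°) = (0.9848, -0.1736).
Slope in that direction = a·(0.9848) + b·(-0.1736) = −0.13365.
Apparent dip = arctan|0.13365| = 7.6° (true dip is 9.2°, so apparent ≤ true as expected).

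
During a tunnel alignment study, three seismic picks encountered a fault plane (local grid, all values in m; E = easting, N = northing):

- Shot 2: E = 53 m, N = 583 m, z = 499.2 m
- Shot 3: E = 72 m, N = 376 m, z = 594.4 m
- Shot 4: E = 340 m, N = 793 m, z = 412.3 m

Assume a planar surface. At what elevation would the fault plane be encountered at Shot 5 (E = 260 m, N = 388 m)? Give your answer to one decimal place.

594.9 m

Let the plane be z = a·E + b·N + c.
Shot 3−Shot 2: 19a − 207b = 95.2;  Shot 4−Shot 2: 287a + 210b = −86.9.
Solving gives a = 0.03160, b = −0.45700.
Then c = 499.2 − a·53 − b·583 = 763.96.
At (260, 388): z = 8.2 − 177.3 + 763.96 = 594.9 m.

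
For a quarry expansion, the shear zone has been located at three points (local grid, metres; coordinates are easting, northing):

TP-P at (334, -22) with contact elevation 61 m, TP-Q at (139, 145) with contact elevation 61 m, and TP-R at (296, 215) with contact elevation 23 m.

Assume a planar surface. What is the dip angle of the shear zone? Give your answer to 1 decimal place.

13.8°

Let the plane be z = a·easting + b·northing + c.
TP-Q−TP-P: −195a + 167b = 0;  TP-R−TP-P: −38a + 237b = −38.
Solving gives a = −0.15917, b = −0.18586.
Gradient magnitude |∇z| = √(a² + b²) = √(0.02534 + 0.03454) = 0.24470.
True dip = arctan(0.24470) = 13.8°, dipping toward NE (azimuth ≈ 041°).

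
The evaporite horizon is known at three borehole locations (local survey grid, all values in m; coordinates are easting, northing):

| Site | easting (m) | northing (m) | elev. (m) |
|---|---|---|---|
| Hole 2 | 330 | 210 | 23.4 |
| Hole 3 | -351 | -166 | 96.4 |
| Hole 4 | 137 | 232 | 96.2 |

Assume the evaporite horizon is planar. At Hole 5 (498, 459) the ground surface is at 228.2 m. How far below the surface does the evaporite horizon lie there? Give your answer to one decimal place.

159.5 m

Let the plane be z = a·easting + b·northing + c.
Hole 3−Hole 2: −681a − 376b = 73;  Hole 4−Hole 2: −193a + 22b = 72.8.
Solving gives a = −0.33100, b = 0.40534.
Then c = 23.4 − a·330 − b·210 = 47.51.
At (498, 459): z_contact = −164.84 + 186.05 + 47.51 = 68.72 m.
Depth below ground = 228.2 − 68.72 = 159.5 m.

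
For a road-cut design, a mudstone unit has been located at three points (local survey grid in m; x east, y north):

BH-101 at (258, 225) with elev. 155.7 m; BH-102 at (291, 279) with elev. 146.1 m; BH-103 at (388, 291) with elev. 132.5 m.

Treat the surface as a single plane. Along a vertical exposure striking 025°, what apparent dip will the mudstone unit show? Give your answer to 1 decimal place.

Let the plane be z = a·x + b·y + c.
BH-102−BH-101: 33a + 54b = −9.6;  BH-103−BH-101: 130a + 66b = −23.2.
Solving gives a = −0.12788, b = −0.09963.
Unit vector along 025° is (sin 25°, cos 25°) = (0.4226, 0.9063).
Slope in that direction = a·(0.4226) + b·(0.9063) = −0.14434.
Apparent dip = arctan|0.14434| = 8.2° (true dip is 9.2°, so apparent ≤ true as expected).

8.2°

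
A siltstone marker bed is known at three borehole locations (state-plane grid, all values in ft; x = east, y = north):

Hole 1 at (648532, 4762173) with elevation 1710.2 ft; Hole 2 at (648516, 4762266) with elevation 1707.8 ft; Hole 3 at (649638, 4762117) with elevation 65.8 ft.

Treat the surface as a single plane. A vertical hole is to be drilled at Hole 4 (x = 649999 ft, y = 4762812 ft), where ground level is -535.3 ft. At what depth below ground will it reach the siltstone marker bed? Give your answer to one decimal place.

138.3 ft

Two edge vectors: Hole 1→Hole 2 = (-16, 93, -2.4), Hole 1→Hole 3 = (1106, -56, -1644.4).
Normal n = (Hole 1→Hole 2) × (Hole 1→Hole 3) = (-153063.6, -28964.8, -101962).
So ∂z/∂x = −n_x/n_z = −1.501182794 and ∂z/∂y = −n_y/n_z = −0.284074459.
Intercept c from Hole 1: 1710.2 + 973565.08 + 1352811.72 = 2328087.00.
At (649999, 4762812): z_contact = −975767.31 − 1352993.24 + 2328087.00 = -673.56 ft.
Depth below ground = -535.3 − (-673.56) = 138.3 ft.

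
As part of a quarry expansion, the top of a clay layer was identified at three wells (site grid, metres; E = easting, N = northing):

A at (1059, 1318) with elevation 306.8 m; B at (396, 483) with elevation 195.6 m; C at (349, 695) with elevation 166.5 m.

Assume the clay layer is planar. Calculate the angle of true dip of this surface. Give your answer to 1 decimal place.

Two edge vectors: A→B = (-663, -835, -111.2), A→C = (-710, -623, -140.3).
Normal n = (A→B) × (A→C) = (47872.9, -14066.9, -179801).
So ∂z/∂E = −n_x/n_z = 0.26625 and ∂z/∂N = −n_y/n_z = −0.07824.
Gradient magnitude |∇z| = √(a² + b²) = √(0.07089 + 0.00612) = 0.27751.
True dip = arctan(0.27751) = 15.5°, dipping toward WNW (azimuth ≈ 286°).

15.5°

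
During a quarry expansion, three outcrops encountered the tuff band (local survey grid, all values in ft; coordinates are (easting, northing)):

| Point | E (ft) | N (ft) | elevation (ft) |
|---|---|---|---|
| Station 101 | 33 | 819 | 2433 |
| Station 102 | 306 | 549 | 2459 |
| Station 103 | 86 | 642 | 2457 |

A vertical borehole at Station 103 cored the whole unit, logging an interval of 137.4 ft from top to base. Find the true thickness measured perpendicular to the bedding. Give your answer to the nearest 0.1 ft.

135.6 ft

Two edge vectors: Station 101→Station 102 = (273, -270, 26), Station 101→Station 103 = (53, -177, 24).
Normal n = (Station 101→Station 102) × (Station 101→Station 103) = (-1878, -5174, -34011).
So ∂z/∂E = −n_x/n_z = −0.05522 and ∂z/∂N = −n_y/n_z = −0.15213.
|∇z| = √(a²+b²) = 0.16184, so dip δ = arctan(0.16184) = 9.19°.
True thickness = vertical thickness × cos δ = 137.4 × cos 9.19° = 135.6 ft.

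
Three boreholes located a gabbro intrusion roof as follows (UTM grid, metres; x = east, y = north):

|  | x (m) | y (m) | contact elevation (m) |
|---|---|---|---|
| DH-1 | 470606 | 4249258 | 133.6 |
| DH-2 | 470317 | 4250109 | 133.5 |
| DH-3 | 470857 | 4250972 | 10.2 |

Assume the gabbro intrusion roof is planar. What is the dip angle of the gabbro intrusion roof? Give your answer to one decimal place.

Two edge vectors: DH-1→DH-2 = (-289, 851, -0.1), DH-1→DH-3 = (251, 1714, -123.4).
Normal n = (DH-1→DH-2) × (DH-1→DH-3) = (-104842, -35687.7, -708947).
So ∂z/∂x = −n_x/n_z = −0.14788 and ∂z/∂y = −n_y/n_z = −0.05034.
Gradient magnitude |∇z| = √(a² + b²) = √(0.02187 + 0.00253) = 0.15622.
True dip = arctan(0.15622) = 8.9°, dipping toward ENE (azimuth ≈ 071°).

8.9°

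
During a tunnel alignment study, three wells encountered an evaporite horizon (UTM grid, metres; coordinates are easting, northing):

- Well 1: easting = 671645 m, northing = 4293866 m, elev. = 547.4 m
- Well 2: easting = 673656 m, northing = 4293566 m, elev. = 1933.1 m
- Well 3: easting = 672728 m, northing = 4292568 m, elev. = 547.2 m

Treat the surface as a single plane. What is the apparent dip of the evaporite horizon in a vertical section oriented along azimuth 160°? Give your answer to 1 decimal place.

19.2°

Two edge vectors: Well 1→Well 2 = (2011, -300, 1385.7), Well 1→Well 3 = (1083, -1298, -0.2).
Normal n = (Well 1→Well 2) × (Well 1→Well 3) = (1798698.6, 1501115.3, -2285378).
So ∂z/∂easting = −n_x/n_z = 0.78705 and ∂z/∂northing = −n_y/n_z = 0.65683.
Unit vector along 160° is (sin 160°, cos 160°) = (0.3420, -0.9397).
Slope in that direction = a·(0.3420) + b·(-0.9397) = −0.34804.
Apparent dip = arctan|0.34804| = 19.2° (true dip is 45.7°, so apparent ≤ true as expected).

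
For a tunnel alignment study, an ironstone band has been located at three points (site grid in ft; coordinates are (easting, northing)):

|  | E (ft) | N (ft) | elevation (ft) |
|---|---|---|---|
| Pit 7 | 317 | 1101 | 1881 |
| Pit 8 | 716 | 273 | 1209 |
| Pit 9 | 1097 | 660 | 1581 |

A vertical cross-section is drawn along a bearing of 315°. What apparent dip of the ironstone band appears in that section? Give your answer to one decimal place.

Two edge vectors: Pit 7→Pit 8 = (399, -828, -672), Pit 7→Pit 9 = (780, -441, -300).
Normal n = (Pit 7→Pit 8) × (Pit 7→Pit 9) = (-47952, -404460, 469881).
So ∂z/∂E = −n_x/n_z = 0.10205 and ∂z/∂N = −n_y/n_z = 0.86077.
Unit vector along 315° is (sin 315°, cos 315°) = (-0.7071, 0.7071).
Slope in that direction = a·(-0.7071) + b·(0.7071) = 0.53650.
Apparent dip = arctan|0.53650| = 28.2° (true dip is 40.9°, so apparent ≤ true as expected).

28.2°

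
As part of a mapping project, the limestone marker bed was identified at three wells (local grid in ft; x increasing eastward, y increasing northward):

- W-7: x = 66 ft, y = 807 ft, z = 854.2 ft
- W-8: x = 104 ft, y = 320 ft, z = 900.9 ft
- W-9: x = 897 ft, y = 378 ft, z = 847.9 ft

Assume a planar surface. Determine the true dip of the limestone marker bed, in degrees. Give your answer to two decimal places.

6.66°

Let the plane be z = a·x + b·y + c.
W-8−W-7: 38a − 487b = 46.7;  W-9−W-7: 831a − 429b = −6.3.
Solving gives a = −0.05948, b = −0.10053.
Gradient magnitude |∇z| = √(a² + b²) = √(0.00354 + 0.01011) = 0.11681.
True dip = arctan(0.11681) = 6.66°, dipping toward NNE (azimuth ≈ 031°).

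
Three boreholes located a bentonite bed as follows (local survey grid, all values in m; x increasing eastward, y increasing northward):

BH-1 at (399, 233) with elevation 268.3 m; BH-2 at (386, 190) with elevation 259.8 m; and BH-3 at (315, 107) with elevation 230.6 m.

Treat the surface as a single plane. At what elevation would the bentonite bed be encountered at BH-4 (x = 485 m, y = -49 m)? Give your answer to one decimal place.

260.3 m

Let the plane be z = a·x + b·y + c.
BH-2−BH-1: −13a − 43b = −8.5;  BH-3−BH-1: −84a − 126b = −37.7.
Solving gives a = 0.27867, b = 0.11342.
Then c = 268.3 − a·399 − b·233 = 130.68.
At (485, -49): z = 135.2 − 5.6 + 130.68 = 260.3 m.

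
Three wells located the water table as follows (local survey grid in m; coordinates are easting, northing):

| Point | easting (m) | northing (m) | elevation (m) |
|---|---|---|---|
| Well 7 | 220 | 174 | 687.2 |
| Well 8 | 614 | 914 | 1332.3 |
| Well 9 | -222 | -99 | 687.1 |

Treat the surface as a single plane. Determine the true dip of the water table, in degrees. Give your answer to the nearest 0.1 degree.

Two edge vectors: Well 7→Well 8 = (394, 740, 645.1), Well 7→Well 9 = (-442, -273, -0.1).
Normal n = (Well 7→Well 8) × (Well 7→Well 9) = (176038.3, -285094.8, 219518).
So ∂z/∂easting = −n_x/n_z = −0.80193 and ∂z/∂northing = −n_y/n_z = 1.29873.
Gradient magnitude |∇z| = √(a² + b²) = √(0.64309 + 1.68670) = 1.52637.
True dip = arctan(1.52637) = 56.8°, dipping toward SSE (azimuth ≈ 148°).

56.8°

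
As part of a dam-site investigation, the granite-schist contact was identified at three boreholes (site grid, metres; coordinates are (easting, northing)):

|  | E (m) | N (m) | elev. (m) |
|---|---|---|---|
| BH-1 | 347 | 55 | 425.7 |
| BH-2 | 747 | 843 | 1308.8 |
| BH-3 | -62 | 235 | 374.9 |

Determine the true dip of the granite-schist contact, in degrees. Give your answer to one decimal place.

45.0°

Two edge vectors: BH-1→BH-2 = (400, 788, 883.1), BH-1→BH-3 = (-409, 180, -50.8).
Normal n = (BH-1→BH-2) × (BH-1→BH-3) = (-198988.4, -340867.9, 394292).
So ∂z/∂E = −n_x/n_z = 0.50467 and ∂z/∂N = −n_y/n_z = 0.86451.
Gradient magnitude |∇z| = √(a² + b²) = √(0.25469 + 0.74737) = 1.00103.
True dip = arctan(1.00103) = 45.0°, dipping toward SSW (azimuth ≈ 210°).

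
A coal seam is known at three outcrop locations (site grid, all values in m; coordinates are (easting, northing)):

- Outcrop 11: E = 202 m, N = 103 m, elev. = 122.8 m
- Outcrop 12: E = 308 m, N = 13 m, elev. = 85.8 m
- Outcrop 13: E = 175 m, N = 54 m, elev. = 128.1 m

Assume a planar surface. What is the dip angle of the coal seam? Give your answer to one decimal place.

Two edge vectors: Outcrop 11→Outcrop 12 = (106, -90, -37), Outcrop 11→Outcrop 13 = (-27, -49, 5.3).
Normal n = (Outcrop 11→Outcrop 12) × (Outcrop 11→Outcrop 13) = (-2290, 437.2, -7624).
So ∂z/∂E = −n_x/n_z = −0.30037 and ∂z/∂N = −n_y/n_z = 0.05735.
Gradient magnitude |∇z| = √(a² + b²) = √(0.09022 + 0.00329) = 0.30579.
True dip = arctan(0.30579) = 17.0°, dipping toward E (azimuth ≈ 101°).

17.0°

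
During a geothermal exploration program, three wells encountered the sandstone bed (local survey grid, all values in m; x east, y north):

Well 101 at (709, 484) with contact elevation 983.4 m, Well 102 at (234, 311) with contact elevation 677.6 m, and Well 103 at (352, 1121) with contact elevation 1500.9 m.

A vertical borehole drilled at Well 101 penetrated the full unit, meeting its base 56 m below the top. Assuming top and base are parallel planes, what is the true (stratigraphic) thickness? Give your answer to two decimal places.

Let the plane be z = a·x + b·y + c.
Well 102−Well 101: −475a − 173b = −305.8;  Well 103−Well 101: −357a + 637b = 517.5.
Solving gives a = 0.28893, b = 0.97433.
|∇z| = √(a²+b²) = 1.01627, so dip δ = arctan(1.01627) = 45.46°.
True thickness = vertical thickness × cos δ = 56 × cos 45.46° = 39.28 m.

39.28 m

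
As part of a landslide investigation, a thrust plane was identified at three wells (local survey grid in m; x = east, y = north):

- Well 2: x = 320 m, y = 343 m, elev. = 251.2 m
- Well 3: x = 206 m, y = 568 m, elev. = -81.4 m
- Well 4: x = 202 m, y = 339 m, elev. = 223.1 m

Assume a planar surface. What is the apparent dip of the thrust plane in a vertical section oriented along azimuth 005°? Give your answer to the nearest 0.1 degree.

52.5°

Two edge vectors: Well 2→Well 3 = (-114, 225, -332.6), Well 2→Well 4 = (-118, -4, -28.1).
Normal n = (Well 2→Well 3) × (Well 2→Well 4) = (-7652.9, 36043.4, 27006).
So ∂z/∂x = −n_x/n_z = 0.28338 and ∂z/∂y = −n_y/n_z = −1.33464.
Unit vector along 005° is (sin 5°, cos 5°) = (0.0872, 0.9962).
Slope in that direction = a·(0.0872) + b·(0.9962) = −1.30487.
Apparent dip = arctan|1.30487| = 52.5° (true dip is 53.8°, so apparent ≤ true as expected).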